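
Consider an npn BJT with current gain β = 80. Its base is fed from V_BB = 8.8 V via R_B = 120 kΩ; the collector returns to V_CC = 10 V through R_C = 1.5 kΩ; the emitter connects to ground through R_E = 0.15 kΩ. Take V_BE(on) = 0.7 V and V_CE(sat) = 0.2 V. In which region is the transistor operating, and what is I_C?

Assume active. Base-emitter loop: I_B = (V_BB − V_BE)/(R_B + (β+1)R_E) = (8.8 − 0.7)/(120 + 81×0.15) = 0.0613 mA.
I_C = β·I_B = 80×0.0613 = 4.9 mA.
V_CE = V_CC − I_C·R_C − I_E·R_E = 10 − 4.9×1.5 − 4.96×0.15 = 1.9 V > V_CE(sat), so the active-region assumption holds.

active; I_C ≈ 4.9 mA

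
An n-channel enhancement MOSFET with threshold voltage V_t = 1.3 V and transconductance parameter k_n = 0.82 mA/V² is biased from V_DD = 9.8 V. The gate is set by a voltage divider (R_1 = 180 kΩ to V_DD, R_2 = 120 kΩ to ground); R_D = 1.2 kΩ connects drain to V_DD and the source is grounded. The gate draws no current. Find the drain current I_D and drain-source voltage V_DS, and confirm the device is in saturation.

I_D ≈ 2.8 mA, V_DS ≈ 6.4 V

V_G = V_DD·R_2/(R_1+R_2) = 9.8×120/300 = 3.92 V. With the source grounded, V_GS = V_G = 3.92 V.
Assume saturation: I_D = (k_n/2)(V_GS − V_t)² = (0.82/2)×(3.92 − 1.3)² = 0.41×2.62² = 2.81 mA.
V_DS = V_DD − I_D·R_D = 9.8 − 2.81×1.2 = 6.42 V.
Saturation requires V_DS ≥ V_GS − V_t = 2.62 V; 6.42 ≥ 2.62 ✓.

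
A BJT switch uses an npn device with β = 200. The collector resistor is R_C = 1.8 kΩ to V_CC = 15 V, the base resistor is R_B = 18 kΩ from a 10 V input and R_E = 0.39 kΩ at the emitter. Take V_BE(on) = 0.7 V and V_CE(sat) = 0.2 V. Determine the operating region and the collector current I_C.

Assume active: I_B = (10 − 0.7)/(18 + 201×0.39) = 0.0965 mA, I_C = β·I_B = 19.3 mA.
Then V_CE = 15 − 19.3×1.8 − 19.4×0.39 = -27.3 V < 0.2 V — the active assumption fails.
Re-solve with V_CE = 0.2 V. KCL at the emitter: V_E/R_E = (V_BB−0.7−V_E)/R_B + (V_CC−0.2−V_E)/R_C, giving V_E = 2.75 V.
I_C = (V_CC − 0.2 − V_E)/R_C = (14.8 − 2.75)/1.8 = 6.69 mA.
Check: I_B = (9.3 − 2.75)/18 = 0.364 mA, and β·I_B = 72.8 mA > I_C, confirming saturation.

saturation; I_C ≈ 6.7 mA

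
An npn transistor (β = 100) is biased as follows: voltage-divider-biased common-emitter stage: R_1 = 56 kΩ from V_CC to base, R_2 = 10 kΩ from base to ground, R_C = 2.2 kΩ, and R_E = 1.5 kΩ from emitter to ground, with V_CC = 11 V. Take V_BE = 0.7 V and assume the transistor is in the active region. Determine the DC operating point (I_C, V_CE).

Thevenize the base divider: V_Th = V_CC·R_2/(R_1+R_2) = 11×10/66 = 1.67 V, R_Th = R_1‖R_2 = 8.48 kΩ.
Base-emitter loop: V_Th = I_B·R_Th + V_BE + (β+1)I_B·R_E, so I_B = (1.67 − 0.7) / (8.48 + 101×1.5) = 0.00604 mA.
I_C = β·I_B = 100×0.00604 = 0.604 mA, and I_E = (β+1)I_B = 0.61 mA.
V_CE = V_CC − I_C·R_C − I_E·R_E = 11 − 0.604×2.2 − 0.61×1.5 = 8.76 V.
V_CE = 8.76 V > 0.2 V confirms active-region operation.

I_C ≈ 0.6 mA, V_CE ≈ 8.8 V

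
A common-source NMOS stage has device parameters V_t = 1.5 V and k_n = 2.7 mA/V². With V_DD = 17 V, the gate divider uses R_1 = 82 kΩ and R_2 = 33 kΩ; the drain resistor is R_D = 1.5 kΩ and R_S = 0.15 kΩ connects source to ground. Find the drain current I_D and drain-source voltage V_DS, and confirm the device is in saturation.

I_D ≈ 7.2 mA, V_DS ≈ 5.2 V

V_G = V_DD·R_2/(R_1+R_2) = 17×33/115 = 4.88 V.
Assume saturation: I_D = (k_n/2)(V_GS − V_t)² with V_GS = V_G − I_D·R_S = 4.88 − 0.15·I_D.
Substituting gives 0.0304·I_D² − 2.37·I_D + 15.4 = 0, with roots I_D = 7.16 or 70.8 mA.
The root I_D = 70.8 mA gives V_GS = -5.74 V ≤ V_t, so take I_D = 7.16 mA.
Then V_GS = 3.8 V and V_DS = V_DD − I_D(R_D+R_S) = 17 − 7.16×1.65 = 5.18 V.
Saturation requires V_DS ≥ V_GS − V_t = 2.3 V; 5.18 ≥ 2.3 ✓.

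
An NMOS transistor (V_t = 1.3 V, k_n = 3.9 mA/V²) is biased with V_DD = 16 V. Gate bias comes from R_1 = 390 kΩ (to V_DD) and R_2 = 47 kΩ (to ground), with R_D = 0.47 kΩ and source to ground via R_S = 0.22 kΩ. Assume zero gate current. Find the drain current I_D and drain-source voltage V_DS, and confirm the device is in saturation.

V_G = V_DD·R_2/(R_1+R_2) = 16×47/437 = 1.72 V.
Assume saturation: I_D = (k_n/2)(V_GS − V_t)² with V_GS = V_G − I_D·R_S = 1.72 − 0.22·I_D.
Substituting gives 0.0944·I_D² − 1.36·I_D + 0.345 = 0, with roots I_D = 0.258 or 14.2 mA.
The root I_D = 14.2 mA gives V_GS = -1.39 V ≤ V_t, so take I_D = 0.258 mA.
Then V_GS = 1.66 V and V_DS = V_DD − I_D(R_D+R_S) = 16 − 0.258×0.69 = 15.8 V.
Saturation requires V_DS ≥ V_GS − V_t = 0.364 V; 15.8 ≥ 0.364 ✓.

I_D ≈ 0.26 mA, V_DS ≈ 16 V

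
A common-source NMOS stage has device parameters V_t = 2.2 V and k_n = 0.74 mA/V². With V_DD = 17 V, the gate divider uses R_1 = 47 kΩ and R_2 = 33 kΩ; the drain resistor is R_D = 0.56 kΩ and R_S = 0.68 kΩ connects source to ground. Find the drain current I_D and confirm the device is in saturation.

I_D ≈ 2.9 mA

V_G = V_DD·R_2/(R_1+R_2) = 17×33/80 = 7.01 V.
Assume saturation: I_D = (k_n/2)(V_GS − V_t)² with V_GS = V_G − I_D·R_S = 7.01 − 0.68·I_D.
Substituting gives 0.171·I_D² − 3.42·I_D + 8.57 = 0, with roots I_D = 2.94 or 17.1 mA.
The root I_D = 17.1 mA gives V_GS = -4.59 V ≤ V_t, so take I_D = 2.94 mA.
Then V_GS = 5.02 V and V_DS = V_DD − I_D(R_D+R_S) = 17 − 2.94×1.24 = 13.4 V.
Saturation requires V_DS ≥ V_GS − V_t = 2.82 V; 13.4 ≥ 2.82 ✓.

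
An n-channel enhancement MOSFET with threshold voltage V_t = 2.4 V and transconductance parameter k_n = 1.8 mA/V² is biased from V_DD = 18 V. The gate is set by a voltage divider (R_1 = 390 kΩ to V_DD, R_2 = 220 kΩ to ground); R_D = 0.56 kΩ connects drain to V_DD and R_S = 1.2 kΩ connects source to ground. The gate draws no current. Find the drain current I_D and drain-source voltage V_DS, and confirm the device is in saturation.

I_D ≈ 2.1 mA, V_DS ≈ 14 V

V_G = V_DD·R_2/(R_1+R_2) = 18×220/610 = 6.49 V.
Assume saturation: I_D = (k_n/2)(V_GS − V_t)² with V_GS = V_G − I_D·R_S = 6.49 − 1.2·I_D.
Substituting gives 1.3·I_D² − 9.84·I_D + 15.1 = 0, with roots I_D = 2.13 or 5.46 mA.
The root I_D = 5.46 mA gives V_GS = -0.0637 V ≤ V_t, so take I_D = 2.13 mA.
Then V_GS = 3.94 V and V_DS = V_DD − I_D(R_D+R_S) = 18 − 2.13×1.76 = 14.3 V.
Saturation requires V_DS ≥ V_GS − V_t = 1.54 V; 14.3 ≥ 1.54 ✓.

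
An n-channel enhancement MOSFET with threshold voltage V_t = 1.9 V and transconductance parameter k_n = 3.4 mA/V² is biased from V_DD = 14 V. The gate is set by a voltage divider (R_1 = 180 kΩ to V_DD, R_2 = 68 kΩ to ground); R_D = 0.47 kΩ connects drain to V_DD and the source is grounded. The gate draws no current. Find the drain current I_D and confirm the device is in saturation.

I_D ≈ 6.4 mA

V_G = V_DD·R_2/(R_1+R_2) = 14×68/248 = 3.84 V. With the source grounded, V_GS = V_G = 3.84 V.
Assume saturation: I_D = (k_n/2)(V_GS − V_t)² = (3.4/2)×(3.84 − 1.9)² = 1.7×1.94² = 6.39 mA.
V_DS = V_DD − I_D·R_D = 14 − 6.39×0.47 = 11 V.
Saturation requires V_DS ≥ V_GS − V_t = 1.94 V; 11 ≥ 1.94 ✓.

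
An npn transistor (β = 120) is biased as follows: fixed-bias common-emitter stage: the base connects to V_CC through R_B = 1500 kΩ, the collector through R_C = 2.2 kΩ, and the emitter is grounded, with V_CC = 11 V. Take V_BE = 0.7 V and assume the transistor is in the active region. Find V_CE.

V_CE ≈ 9.2 V

Base loop: V_CC = I_B·R_B + V_BE, so I_B = (11 − 0.7)/1500 kΩ = 0.00687 mA.
In the active region I_C = β·I_B = 120 × 0.00687 = 0.824 mA.
Collector loop: V_CE = V_CC − I_C·R_C = 11 − 0.824×2.2 = 9.19 V.
Since V_CE = 9.19 V > V_CE(sat) ≈ 0.2 V, the transistor is in the active region as assumed.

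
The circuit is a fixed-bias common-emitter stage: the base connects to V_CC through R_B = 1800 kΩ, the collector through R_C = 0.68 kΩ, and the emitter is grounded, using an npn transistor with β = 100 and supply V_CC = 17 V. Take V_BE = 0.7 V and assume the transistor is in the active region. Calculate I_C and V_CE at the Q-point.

Base loop: V_CC = I_B·R_B + V_BE, so I_B = (17 − 0.7)/1800 kΩ = 0.00906 mA.
In the active region I_C = β·I_B = 100 × 0.00906 = 0.906 mA.
Collector loop: V_CE = V_CC − I_C·R_C = 17 − 0.906×0.68 = 16.4 V.
Since V_CE = 16.4 V > V_CE(sat) ≈ 0.2 V, the transistor is in the active region as assumed.

I_C ≈ 0.91 mA, V_CE ≈ 16 V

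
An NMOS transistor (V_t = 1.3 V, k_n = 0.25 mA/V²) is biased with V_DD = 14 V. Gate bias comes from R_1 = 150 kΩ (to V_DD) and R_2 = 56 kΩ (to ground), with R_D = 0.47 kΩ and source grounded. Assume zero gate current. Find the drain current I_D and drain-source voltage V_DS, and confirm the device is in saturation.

V_G = V_DD·R_2/(R_1+R_2) = 14×56/206 = 3.81 V. With the source grounded, V_GS = V_G = 3.81 V.
Assume saturation: I_D = (k_n/2)(V_GS − V_t)² = (0.25/2)×(3.81 − 1.3)² = 0.125×2.51² = 0.785 mA.
V_DS = V_DD − I_D·R_D = 14 − 0.785×0.47 = 13.6 V.
Saturation requires V_DS ≥ V_GS − V_t = 2.51 V; 13.6 ≥ 2.51 ✓.

I_D ≈ 0.78 mA, V_DS ≈ 14 V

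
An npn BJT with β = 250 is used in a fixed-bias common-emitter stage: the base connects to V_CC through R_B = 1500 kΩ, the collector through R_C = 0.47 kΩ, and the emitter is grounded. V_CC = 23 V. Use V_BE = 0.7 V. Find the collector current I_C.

I_C ≈ 3.7 mA

Base loop: V_CC = I_B·R_B + V_BE, so I_B = (23 − 0.7)/1500 kΩ = 0.0149 mA.
In the active region I_C = β·I_B = 250 × 0.0149 = 3.72 mA.
Collector loop: V_CE = V_CC − I_C·R_C = 23 − 3.72×0.47 = 21.3 V.
Since V_CE = 21.3 V > V_CE(sat) ≈ 0.2 V, the transistor is in the active region as assumed.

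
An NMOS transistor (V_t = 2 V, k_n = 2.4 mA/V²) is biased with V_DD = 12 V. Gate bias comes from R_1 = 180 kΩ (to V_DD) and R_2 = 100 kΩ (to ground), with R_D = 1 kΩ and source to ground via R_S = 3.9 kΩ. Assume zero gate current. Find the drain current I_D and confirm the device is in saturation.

V_G = V_DD·R_2/(R_1+R_2) = 12×100/280 = 4.29 V.
Assume saturation: I_D = (k_n/2)(V_GS − V_t)² with V_GS = V_G − I_D·R_S = 4.29 − 3.9·I_D.
Substituting gives 18.3·I_D² − 22.4·I_D + 6.27 = 0, with roots I_D = 0.432 or 0.795 mA.
The root I_D = 0.795 mA gives V_GS = 1.19 V ≤ V_t, so take I_D = 0.432 mA.
Then V_GS = 2.6 V and V_DS = V_DD − I_D(R_D+R_S) = 12 − 0.432×4.9 = 9.88 V.
Saturation requires V_DS ≥ V_GS − V_t = 0.6 V; 9.88 ≥ 0.6 ✓.

I_D ≈ 0.43 mA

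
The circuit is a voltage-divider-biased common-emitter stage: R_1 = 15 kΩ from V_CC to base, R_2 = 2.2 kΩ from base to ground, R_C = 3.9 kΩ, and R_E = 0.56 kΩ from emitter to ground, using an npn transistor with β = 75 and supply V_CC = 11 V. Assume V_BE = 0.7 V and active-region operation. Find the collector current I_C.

I_C ≈ 1.2 mA

Thevenize the base divider: V_Th = V_CC·R_2/(R_1+R_2) = 11×2.2/17.2 = 1.41 V, R_Th = R_1‖R_2 = 1.92 kΩ.
Base-emitter loop: V_Th = I_B·R_Th + V_BE + (β+1)I_B·R_E, so I_B = (1.41 − 0.7) / (1.92 + 76×0.56) = 0.0159 mA.
I_C = β·I_B = 75×0.0159 = 1.19 mA, and I_E = (β+1)I_B = 1.21 mA.
V_CE = V_CC − I_C·R_C − I_E·R_E = 11 − 1.19×3.9 − 1.21×0.56 = 5.67 V.
V_CE = 5.67 V > 0.2 V confirms active-region operation.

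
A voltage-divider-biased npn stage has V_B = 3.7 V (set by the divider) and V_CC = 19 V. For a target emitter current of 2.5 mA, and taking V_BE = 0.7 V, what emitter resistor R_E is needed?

V_E = V_B − V_BE = 3.7 − 0.7 = 3 V.
R_E = V_E / I_E = 3 / 2.5 = 1.2 kΩ.

R_E ≈ 1.2 kΩ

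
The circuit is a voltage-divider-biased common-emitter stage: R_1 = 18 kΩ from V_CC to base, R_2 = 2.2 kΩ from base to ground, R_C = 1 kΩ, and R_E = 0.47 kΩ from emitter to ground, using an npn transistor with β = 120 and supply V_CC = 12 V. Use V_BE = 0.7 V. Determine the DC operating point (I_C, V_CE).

Thevenize the base divider: V_Th = V_CC·R_2/(R_1+R_2) = 12×2.2/20.2 = 1.31 V, R_Th = R_1‖R_2 = 1.96 kΩ.
Base-emitter loop: V_Th = I_B·R_Th + V_BE + (β+1)I_B·R_E, so I_B = (1.31 − 0.7) / (1.96 + 121×0.47) = 0.0103 mA.
I_C = β·I_B = 120×0.0103 = 1.24 mA, and I_E = (β+1)I_B = 1.25 mA.
V_CE = V_CC − I_C·R_C − I_E·R_E = 12 − 1.24×1 − 1.25×0.47 = 10.2 V.
V_CE = 10.2 V > 0.2 V confirms active-region operation.

I_C ≈ 1.2 mA, V_CE ≈ 10 V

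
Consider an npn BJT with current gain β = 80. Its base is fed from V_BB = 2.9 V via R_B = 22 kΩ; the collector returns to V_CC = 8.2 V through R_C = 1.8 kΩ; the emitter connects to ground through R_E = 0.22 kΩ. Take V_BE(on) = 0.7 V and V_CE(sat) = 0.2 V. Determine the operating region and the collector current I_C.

Assume active: I_B = (2.9 − 0.7)/(22 + 81×0.22) = 0.0552 mA, I_C = β·I_B = 4.42 mA.
Then V_CE = 8.2 − 4.42×1.8 − 4.48×0.22 = -0.74 V < 0.2 V — the active assumption fails.
Re-solve with V_CE = 0.2 V. KCL at the emitter: V_E/R_E = (V_BB−0.7−V_E)/R_B + (V_CC−0.2−V_E)/R_C, giving V_E = 0.883 V.
I_C = (V_CC − 0.2 − V_E)/R_C = (8 − 0.883)/1.8 = 3.95 mA.
Check: I_B = (2.2 − 0.883)/22 = 0.0599 mA, and β·I_B = 4.79 mA > I_C, confirming saturation.

saturation; I_C ≈ 4 mA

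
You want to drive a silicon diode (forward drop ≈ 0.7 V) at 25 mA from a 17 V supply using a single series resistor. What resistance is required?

The resistor drops V_S − V_D = 17 − 0.7 = 16.3 V at 25 mA.
R = 16.3 V / 25 mA = 0.652 kΩ.

R ≈ 0.65 kΩ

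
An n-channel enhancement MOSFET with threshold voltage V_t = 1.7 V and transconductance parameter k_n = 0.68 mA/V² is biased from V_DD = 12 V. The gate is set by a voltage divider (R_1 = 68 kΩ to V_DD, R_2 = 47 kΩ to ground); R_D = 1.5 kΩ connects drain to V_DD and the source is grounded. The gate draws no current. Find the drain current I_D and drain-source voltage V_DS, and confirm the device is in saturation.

V_G = V_DD·R_2/(R_1+R_2) = 12×47/115 = 4.9 V. With the source grounded, V_GS = V_G = 4.9 V.
Assume saturation: I_D = (k_n/2)(V_GS − V_t)² = (0.68/2)×(4.9 − 1.7)² = 0.34×3.2² = 3.49 mA.
V_DS = V_DD − I_D·R_D = 12 − 3.49×1.5 = 6.76 V.
Saturation requires V_DS ≥ V_GS − V_t = 3.2 V; 6.76 ≥ 3.2 ✓.

I_D ≈ 3.5 mA, V_DS ≈ 6.8 V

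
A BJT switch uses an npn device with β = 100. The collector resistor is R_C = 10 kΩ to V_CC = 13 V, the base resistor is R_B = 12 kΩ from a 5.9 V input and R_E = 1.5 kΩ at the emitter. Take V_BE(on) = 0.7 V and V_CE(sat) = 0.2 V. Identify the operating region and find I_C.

Assume active: I_B = (5.9 − 0.7)/(12 + 101×1.5) = 0.0318 mA, I_C = β·I_B = 3.18 mA.
Then V_CE = 13 − 3.18×10 − 3.21×1.5 = -23.6 V < 0.2 V — the active assumption fails.
Re-solve with V_CE = 0.2 V. KCL at the emitter: V_E/R_E = (V_BB−0.7−V_E)/R_B + (V_CC−0.2−V_E)/R_C, giving V_E = 2.02 V.
I_C = (V_CC − 0.2 − V_E)/R_C = (12.8 − 2.02)/10 = 1.08 mA.
Check: I_B = (5.2 − 2.02)/12 = 0.265 mA, and β·I_B = 26.5 mA > I_C, confirming saturation.

saturation; I_C ≈ 1.1 mA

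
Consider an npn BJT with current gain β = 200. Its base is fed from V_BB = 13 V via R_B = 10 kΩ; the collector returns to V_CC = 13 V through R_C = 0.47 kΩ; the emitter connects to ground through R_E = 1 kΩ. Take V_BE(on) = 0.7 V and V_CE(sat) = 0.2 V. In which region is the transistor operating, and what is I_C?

saturation; I_C ≈ 8.5 mA

Assume active: I_B = (13 − 0.7)/(10 + 201×1) = 0.0583 mA, I_C = β·I_B = 11.7 mA.
Then V_CE = 13 − 11.7×0.47 − 11.7×1 = -4.2 V < 0.2 V — the active assumption fails.
Re-solve with V_CE = 0.2 V. KCL at the emitter: V_E/R_E = (V_BB−0.7−V_E)/R_B + (V_CC−0.2−V_E)/R_C, giving V_E = 8.82 V.
I_C = (V_CC − 0.2 − V_E)/R_C = (12.8 − 8.82)/0.47 = 8.47 mA.
Check: I_B = (12.3 − 8.82)/10 = 0.348 mA, and β·I_B = 69.6 mA > I_C, confirming saturation.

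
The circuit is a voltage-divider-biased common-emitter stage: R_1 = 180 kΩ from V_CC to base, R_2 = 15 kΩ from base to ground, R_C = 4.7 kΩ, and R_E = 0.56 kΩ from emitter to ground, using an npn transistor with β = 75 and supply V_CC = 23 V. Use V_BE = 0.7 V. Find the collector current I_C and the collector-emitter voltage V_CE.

Thevenize the base divider: V_Th = V_CC·R_2/(R_1+R_2) = 23×15/195 = 1.77 V, R_Th = R_1‖R_2 = 13.8 kΩ.
Base-emitter loop: V_Th = I_B·R_Th + V_BE + (β+1)I_B·R_E, so I_B = (1.77 − 0.7) / (13.8 + 76×0.56) = 0.019 mA.
I_C = β·I_B = 75×0.019 = 1.42 mA, and I_E = (β+1)I_B = 1.44 mA.
V_CE = V_CC − I_C·R_C − I_E·R_E = 23 − 1.42×4.7 − 1.44×0.56 = 15.5 V.
V_CE = 15.5 V > 0.2 V confirms active-region operation.

I_C ≈ 1.4 mA, V_CE ≈ 16 V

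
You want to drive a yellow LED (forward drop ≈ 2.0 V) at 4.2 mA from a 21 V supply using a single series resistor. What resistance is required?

The resistor drops V_S − V_D = 21 − 2.0 = 19 V at 4.2 mA.
R = 19 V / 4.2 mA = 4.52 kΩ.

R ≈ 4.5 kΩ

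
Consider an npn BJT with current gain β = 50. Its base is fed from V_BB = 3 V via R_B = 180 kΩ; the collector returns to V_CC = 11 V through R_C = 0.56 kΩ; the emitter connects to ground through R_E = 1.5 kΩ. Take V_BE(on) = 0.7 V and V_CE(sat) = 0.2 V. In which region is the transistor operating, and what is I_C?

Assume active. Base-emitter loop: I_B = (V_BB − V_BE)/(R_B + (β+1)R_E) = (3 − 0.7)/(180 + 51×1.5) = 0.00897 mA.
I_C = β·I_B = 50×0.00897 = 0.448 mA.
V_CE = V_CC − I_C·R_C − I_E·R_E = 11 − 0.448×0.56 − 0.457×1.5 = 10.1 V > V_CE(sat), so the active-region assumption holds.

active; I_C ≈ 0.45 mA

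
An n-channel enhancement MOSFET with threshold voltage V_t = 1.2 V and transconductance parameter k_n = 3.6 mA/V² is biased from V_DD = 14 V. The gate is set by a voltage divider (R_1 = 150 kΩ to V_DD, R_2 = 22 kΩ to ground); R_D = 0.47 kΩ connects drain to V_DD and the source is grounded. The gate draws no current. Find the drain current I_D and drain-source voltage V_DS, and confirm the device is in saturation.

V_G = V_DD·R_2/(R_1+R_2) = 14×22/172 = 1.79 V. With the source grounded, V_GS = V_G = 1.79 V.
Assume saturation: I_D = (k_n/2)(V_GS − V_t)² = (3.6/2)×(1.79 − 1.2)² = 1.8×0.591² = 0.628 mA.
V_DS = V_DD − I_D·R_D = 14 − 0.628×0.47 = 13.7 V.
Saturation requires V_DS ≥ V_GS − V_t = 0.591 V; 13.7 ≥ 0.591 ✓.

I_D ≈ 0.63 mA, V_DS ≈ 14 V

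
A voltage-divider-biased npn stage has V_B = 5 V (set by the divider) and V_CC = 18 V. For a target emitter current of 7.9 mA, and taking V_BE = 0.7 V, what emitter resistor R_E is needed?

V_E = V_B − V_BE = 5 − 0.7 = 4.3 V.
R_E = V_E / I_E = 4.3 / 7.9 = 0.544 kΩ.

R_E ≈ 0.54 kΩ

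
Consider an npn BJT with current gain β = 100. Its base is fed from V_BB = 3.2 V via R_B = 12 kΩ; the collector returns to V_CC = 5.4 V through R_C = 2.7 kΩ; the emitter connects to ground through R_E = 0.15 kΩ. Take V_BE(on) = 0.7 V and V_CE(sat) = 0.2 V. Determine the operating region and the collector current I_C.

saturation; I_C ≈ 1.8 mA

Assume active: I_B = (3.2 − 0.7)/(12 + 101×0.15) = 0.0921 mA, I_C = β·I_B = 9.21 mA.
Then V_CE = 5.4 − 9.21×2.7 − 9.3×0.15 = -20.9 V < 0.2 V — the active assumption fails.
Re-solve with V_CE = 0.2 V. KCL at the emitter: V_E/R_E = (V_BB−0.7−V_E)/R_B + (V_CC−0.2−V_E)/R_C, giving V_E = 0.3 V.
I_C = (V_CC − 0.2 − V_E)/R_C = (5.2 − 0.3)/2.7 = 1.81 mA.
Check: I_B = (2.5 − 0.3)/12 = 0.183 mA, and β·I_B = 18.3 mA > I_C, confirming saturation.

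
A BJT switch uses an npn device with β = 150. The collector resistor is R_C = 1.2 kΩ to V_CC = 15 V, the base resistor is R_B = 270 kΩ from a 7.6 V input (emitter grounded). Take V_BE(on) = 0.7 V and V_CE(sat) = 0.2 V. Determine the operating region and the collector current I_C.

Assume active. Base-emitter loop: I_B = (V_BB − V_BE)/R_B = (7.6 − 0.7)/270 = 0.0256 mA.
I_C = β·I_B = 150×0.0256 = 3.83 mA.
V_CE = V_CC − I_C·R_C = 15 − 3.83×1.2 = 10.4 V > V_CE(sat), so the active-region assumption holds.

active; I_C ≈ 3.8 mA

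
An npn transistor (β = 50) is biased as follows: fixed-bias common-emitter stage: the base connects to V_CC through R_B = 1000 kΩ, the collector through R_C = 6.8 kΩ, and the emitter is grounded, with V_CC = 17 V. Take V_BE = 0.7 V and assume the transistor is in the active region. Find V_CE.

Base loop: V_CC = I_B·R_B + V_BE, so I_B = (17 − 0.7)/1000 kΩ = 0.0163 mA.
In the active region I_C = β·I_B = 50 × 0.0163 = 0.815 mA.
Collector loop: V_CE = V_CC − I_C·R_C = 17 − 0.815×6.8 = 11.5 V.
Since V_CE = 11.5 V > V_CE(sat) ≈ 0.2 V, the transistor is in the active region as assumed.

V_CE ≈ 11 V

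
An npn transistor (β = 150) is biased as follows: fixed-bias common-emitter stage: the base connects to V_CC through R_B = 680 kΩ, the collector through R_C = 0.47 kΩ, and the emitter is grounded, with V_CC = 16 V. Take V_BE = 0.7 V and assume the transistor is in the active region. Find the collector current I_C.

I_C ≈ 3.4 mA

Base loop: V_CC = I_B·R_B + V_BE, so I_B = (16 − 0.7)/680 kΩ = 0.0225 mA.
In the active region I_C = β·I_B = 150 × 0.0225 = 3.38 mA.
Collector loop: V_CE = V_CC − I_C·R_C = 16 − 3.38×0.47 = 14.4 V.
Since V_CE = 14.4 V > V_CE(sat) ≈ 0.2 V, the transistor is in the active region as assumed.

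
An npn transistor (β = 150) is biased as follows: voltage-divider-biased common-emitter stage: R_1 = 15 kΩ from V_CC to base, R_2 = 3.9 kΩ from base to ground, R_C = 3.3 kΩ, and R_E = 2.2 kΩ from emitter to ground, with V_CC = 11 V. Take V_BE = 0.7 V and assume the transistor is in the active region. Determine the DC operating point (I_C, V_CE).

I_C ≈ 0.7 mA, V_CE ≈ 7.1 V

Thevenize the base divider: V_Th = V_CC·R_2/(R_1+R_2) = 11×3.9/18.9 = 2.27 V, R_Th = R_1‖R_2 = 3.1 kΩ.
Base-emitter loop: V_Th = I_B·R_Th + V_BE + (β+1)I_B·R_E, so I_B = (2.27 − 0.7) / (3.1 + 151×2.2) = 0.00468 mA.
I_C = β·I_B = 150×0.00468 = 0.702 mA, and I_E = (β+1)I_B = 0.707 mA.
V_CE = V_CC − I_C·R_C − I_E·R_E = 11 − 0.702×3.3 − 0.707×2.2 = 7.13 V.
V_CE = 7.13 V > 0.2 V confirms active-region operation.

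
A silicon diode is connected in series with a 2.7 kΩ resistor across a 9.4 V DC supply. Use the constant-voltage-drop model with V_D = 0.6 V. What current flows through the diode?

I ≈ 3.3 mA

KVL around the loop: 9.4 = V_D + I·R = 0.6 + I × 2.7 kΩ.
So I = (9.4 − 0.6) / 2.7 kΩ = 8.8 / 2.7 = 3.26 mA.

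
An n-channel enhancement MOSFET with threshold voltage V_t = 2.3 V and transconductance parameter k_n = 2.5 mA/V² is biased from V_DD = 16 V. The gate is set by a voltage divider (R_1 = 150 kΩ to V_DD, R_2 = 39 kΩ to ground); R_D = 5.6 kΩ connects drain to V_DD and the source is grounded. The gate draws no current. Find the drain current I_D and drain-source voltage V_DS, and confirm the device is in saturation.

I_D ≈ 1.3 mA, V_DS ≈ 9 V

V_G = V_DD·R_2/(R_1+R_2) = 16×39/189 = 3.3 V. With the source grounded, V_GS = V_G = 3.3 V.
Assume saturation: I_D = (k_n/2)(V_GS − V_t)² = (2.5/2)×(3.3 − 2.3)² = 1.25×1² = 1.25 mA.
V_DS = V_DD − I_D·R_D = 16 − 1.25×5.6 = 8.98 V.
Saturation requires V_DS ≥ V_GS − V_t = 1 V; 8.98 ≥ 1 ✓.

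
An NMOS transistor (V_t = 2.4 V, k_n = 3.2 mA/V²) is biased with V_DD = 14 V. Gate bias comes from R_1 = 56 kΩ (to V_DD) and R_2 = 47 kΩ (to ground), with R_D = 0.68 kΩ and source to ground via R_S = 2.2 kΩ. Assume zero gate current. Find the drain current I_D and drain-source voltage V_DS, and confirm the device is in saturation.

I_D ≈ 1.4 mA, V_DS ≈ 10 V

V_G = V_DD·R_2/(R_1+R_2) = 14×47/103 = 6.39 V.
Assume saturation: I_D = (k_n/2)(V_GS − V_t)² with V_GS = V_G − I_D·R_S = 6.39 − 2.2·I_D.
Substituting gives 7.74·I_D² − 29.1·I_D + 25.5 = 0, with roots I_D = 1.39 or 2.37 mA.
The root I_D = 2.37 mA gives V_GS = 1.18 V ≤ V_t, so take I_D = 1.39 mA.
Then V_GS = 3.33 V and V_DS = V_DD − I_D(R_D+R_S) = 14 − 1.39×2.88 = 10 V.
Saturation requires V_DS ≥ V_GS − V_t = 0.932 V; 10 ≥ 0.932 ✓.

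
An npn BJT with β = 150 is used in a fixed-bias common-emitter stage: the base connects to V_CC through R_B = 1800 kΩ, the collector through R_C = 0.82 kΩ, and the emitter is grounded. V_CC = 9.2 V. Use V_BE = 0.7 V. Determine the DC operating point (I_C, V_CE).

Base loop: V_CC = I_B·R_B + V_BE, so I_B = (9.2 − 0.7)/1800 kΩ = 0.00472 mA.
In the active region I_C = β·I_B = 150 × 0.00472 = 0.708 mA.
Collector loop: V_CE = V_CC − I_C·R_C = 9.2 − 0.708×0.82 = 8.62 V.
Since V_CE = 8.62 V > V_CE(sat) ≈ 0.2 V, the transistor is in the active region as assumed.

I_C ≈ 0.71 mA, V_CE ≈ 8.6 V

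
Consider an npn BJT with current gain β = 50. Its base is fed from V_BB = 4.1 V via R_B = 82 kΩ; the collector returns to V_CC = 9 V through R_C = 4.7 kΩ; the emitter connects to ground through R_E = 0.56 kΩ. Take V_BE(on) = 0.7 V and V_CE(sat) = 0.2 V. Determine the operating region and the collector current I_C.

Assume active. Base-emitter loop: I_B = (V_BB − V_BE)/(R_B + (β+1)R_E) = (4.1 − 0.7)/(82 + 51×0.56) = 0.0308 mA.
I_C = β·I_B = 50×0.0308 = 1.54 mA.
V_CE = V_CC − I_C·R_C − I_E·R_E = 9 − 1.54×4.7 − 1.57×0.56 = 0.895 V > V_CE(sat), so the active-region assumption holds.

active; I_C ≈ 1.5 mA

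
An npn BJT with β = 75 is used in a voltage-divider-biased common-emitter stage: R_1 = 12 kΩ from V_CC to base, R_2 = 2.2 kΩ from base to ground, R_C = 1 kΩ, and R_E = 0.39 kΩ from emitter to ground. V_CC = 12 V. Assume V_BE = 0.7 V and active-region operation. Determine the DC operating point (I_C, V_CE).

I_C ≈ 2.8 mA, V_CE ≈ 8.1 V

Thevenize the base divider: V_Th = V_CC·R_2/(R_1+R_2) = 12×2.2/14.2 = 1.86 V, R_Th = R_1‖R_2 = 1.86 kΩ.
Base-emitter loop: V_Th = I_B·R_Th + V_BE + (β+1)I_B·R_E, so I_B = (1.86 − 0.7) / (1.86 + 76×0.39) = 0.0368 mA.
I_C = β·I_B = 75×0.0368 = 2.76 mA, and I_E = (β+1)I_B = 2.8 mA.
V_CE = V_CC − I_C·R_C − I_E·R_E = 12 − 2.76×1 − 2.8×0.39 = 8.15 V.
V_CE = 8.15 V > 0.2 V confirms active-region operation.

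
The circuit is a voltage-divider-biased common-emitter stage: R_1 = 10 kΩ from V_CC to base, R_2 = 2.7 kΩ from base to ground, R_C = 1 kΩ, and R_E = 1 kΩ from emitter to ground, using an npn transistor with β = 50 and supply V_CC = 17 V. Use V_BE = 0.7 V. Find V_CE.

Thevenize the base divider: V_Th = V_CC·R_2/(R_1+R_2) = 17×2.7/12.7 = 3.61 V, R_Th = R_1‖R_2 = 2.13 kΩ.
Base-emitter loop: V_Th = I_B·R_Th + V_BE + (β+1)I_B·R_E, so I_B = (3.61 − 0.7) / (2.13 + 51×1) = 0.0549 mA.
I_C = β·I_B = 50×0.0549 = 2.74 mA, and I_E = (β+1)I_B = 2.8 mA.
V_CE = V_CC − I_C·R_C − I_E·R_E = 17 − 2.74×1 − 2.8×1 = 11.5 V.
V_CE = 11.5 V > 0.2 V confirms active-region operation.

V_CE ≈ 11 V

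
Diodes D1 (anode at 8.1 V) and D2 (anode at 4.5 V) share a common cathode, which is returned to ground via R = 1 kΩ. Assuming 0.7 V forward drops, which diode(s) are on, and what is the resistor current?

Assume both conduct. Then node N would need to be at both 8.1−0.7 = 7.4 V and 4.5−0.7 = 3.8 V, which is impossible.
Assume only D1 conducts: V_N = 8.1 − 0.7 = 7.4 V, so I_R = 7.4/1 = 7.4 mA.
Check D2: its anode-to-cathode voltage is 4.5 − 7.4 = -2.9 V < 0.7 V, so it is off. The assumption is consistent.

Only D1 conducts; I_R ≈ 7.4 mA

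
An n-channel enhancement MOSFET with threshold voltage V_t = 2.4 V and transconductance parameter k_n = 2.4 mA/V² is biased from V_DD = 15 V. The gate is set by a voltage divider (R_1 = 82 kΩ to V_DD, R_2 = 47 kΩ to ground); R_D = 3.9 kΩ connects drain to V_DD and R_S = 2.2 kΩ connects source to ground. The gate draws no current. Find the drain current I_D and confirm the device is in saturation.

V_G = V_DD·R_2/(R_1+R_2) = 15×47/129 = 5.47 V.
Assume saturation: I_D = (k_n/2)(V_GS − V_t)² with V_GS = V_G − I_D·R_S = 5.47 − 2.2·I_D.
Substituting gives 5.81·I_D² − 17.2·I_D + 11.3 = 0, with roots I_D = 0.982 or 1.98 mA.
The root I_D = 1.98 mA gives V_GS = 1.12 V ≤ V_t, so take I_D = 0.982 mA.
Then V_GS = 3.3 V and V_DS = V_DD − I_D(R_D+R_S) = 15 − 0.982×6.1 = 9.01 V.
Saturation requires V_DS ≥ V_GS − V_t = 0.905 V; 9.01 ≥ 0.905 ✓.

I_D ≈ 0.98 mA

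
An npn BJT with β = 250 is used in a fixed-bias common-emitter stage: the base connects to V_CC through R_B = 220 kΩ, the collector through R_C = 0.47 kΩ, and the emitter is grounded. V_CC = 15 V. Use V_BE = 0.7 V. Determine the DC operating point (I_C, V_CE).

I_C ≈ 16 mA, V_CE ≈ 7.4 V

Base loop: V_CC = I_B·R_B + V_BE, so I_B = (15 − 0.7)/220 kΩ = 0.065 mA.
In the active region I_C = β·I_B = 250 × 0.065 = 16.2 mA.
Collector loop: V_CE = V_CC − I_C·R_C = 15 − 16.2×0.47 = 7.36 V.
Since V_CE = 7.36 V > V_CE(sat) ≈ 0.2 V, the transistor is in the active region as assumed.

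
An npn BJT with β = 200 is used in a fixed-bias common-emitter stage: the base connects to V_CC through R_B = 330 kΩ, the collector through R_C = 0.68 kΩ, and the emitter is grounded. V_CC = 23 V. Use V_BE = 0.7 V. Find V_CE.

Base loop: V_CC = I_B·R_B + V_BE, so I_B = (23 − 0.7)/330 kΩ = 0.0676 mA.
In the active region I_C = β·I_B = 200 × 0.0676 = 13.5 mA.
Collector loop: V_CE = V_CC − I_C·R_C = 23 − 13.5×0.68 = 13.8 V.
Since V_CE = 13.8 V > V_CE(sat) ≈ 0.2 V, the transistor is in the active region as assumed.

V_CE ≈ 14 V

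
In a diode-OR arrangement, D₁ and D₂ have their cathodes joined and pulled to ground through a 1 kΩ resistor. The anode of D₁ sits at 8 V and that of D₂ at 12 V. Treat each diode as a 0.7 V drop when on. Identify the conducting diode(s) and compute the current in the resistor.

Assume both conduct. Then node N would need to be at both 8−0.7 = 7.3 V and 12−0.7 = 11.3 V, which is impossible.
Assume only D₂ conducts: V_N = 12 − 0.7 = 11.3 V, so I_R = 11.3/1 = 11.3 mA.
Check D₁: its anode-to-cathode voltage is 8 − 11.3 = -3.3 V < 0.7 V, so it is off. The assumption is consistent.

Only D₂ conducts; I_R ≈ 11 mA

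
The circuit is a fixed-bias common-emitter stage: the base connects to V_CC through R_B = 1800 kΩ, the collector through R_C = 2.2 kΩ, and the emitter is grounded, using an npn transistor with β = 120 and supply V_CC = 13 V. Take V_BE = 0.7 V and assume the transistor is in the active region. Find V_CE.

V_CE ≈ 11 V

Base loop: V_CC = I_B·R_B + V_BE, so I_B = (13 − 0.7)/1800 kΩ = 0.00683 mA.
In the active region I_C = β·I_B = 120 × 0.00683 = 0.82 mA.
Collector loop: V_CE = V_CC − I_C·R_C = 13 − 0.82×2.2 = 11.2 V.
Since V_CE = 11.2 V > V_CE(sat) ≈ 0.2 V, the transistor is in the active region as assumed.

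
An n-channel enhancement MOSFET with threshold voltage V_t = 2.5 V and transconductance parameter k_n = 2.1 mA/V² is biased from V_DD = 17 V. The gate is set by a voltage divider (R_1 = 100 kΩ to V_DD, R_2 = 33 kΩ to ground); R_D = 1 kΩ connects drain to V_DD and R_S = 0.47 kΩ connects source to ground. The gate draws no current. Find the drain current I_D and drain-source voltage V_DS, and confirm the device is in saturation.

I_D ≈ 1.3 mA, V_DS ≈ 15 V

V_G = V_DD·R_2/(R_1+R_2) = 17×33/133 = 4.22 V.
Assume saturation: I_D = (k_n/2)(V_GS − V_t)² with V_GS = V_G − I_D·R_S = 4.22 − 0.47·I_D.
Substituting gives 0.232·I_D² − 2.7·I_D + 3.1 = 0, with roots I_D = 1.29 or 10.3 mA.
The root I_D = 10.3 mA gives V_GS = -0.636 V ≤ V_t, so take I_D = 1.29 mA.
Then V_GS = 3.61 V and V_DS = V_DD − I_D(R_D+R_S) = 17 − 1.29×1.47 = 15.1 V.
Saturation requires V_DS ≥ V_GS − V_t = 1.11 V; 15.1 ≥ 1.11 ✓.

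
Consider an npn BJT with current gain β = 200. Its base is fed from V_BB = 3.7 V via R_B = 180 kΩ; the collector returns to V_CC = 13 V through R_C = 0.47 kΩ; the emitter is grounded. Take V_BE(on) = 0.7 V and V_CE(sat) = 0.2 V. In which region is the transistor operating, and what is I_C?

active; I_C ≈ 3.3 mA

Assume active. Base-emitter loop: I_B = (V_BB − V_BE)/R_B = (3.7 − 0.7)/180 = 0.0167 mA.
I_C = β·I_B = 200×0.0167 = 3.33 mA.
V_CE = V_CC − I_C·R_C = 13 − 3.33×0.47 = 11.4 V > V_CE(sat), so the active-region assumption holds.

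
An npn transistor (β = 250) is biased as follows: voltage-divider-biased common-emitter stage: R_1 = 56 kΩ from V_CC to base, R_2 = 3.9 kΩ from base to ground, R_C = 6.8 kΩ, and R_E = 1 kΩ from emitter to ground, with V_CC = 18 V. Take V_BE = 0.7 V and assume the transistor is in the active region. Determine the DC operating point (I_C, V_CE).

I_C ≈ 0.46 mA, V_CE ≈ 14 V

Thevenize the base divider: V_Th = V_CC·R_2/(R_1+R_2) = 18×3.9/59.9 = 1.17 V, R_Th = R_1‖R_2 = 3.65 kΩ.
Base-emitter loop: V_Th = I_B·R_Th + V_BE + (β+1)I_B·R_E, so I_B = (1.17 − 0.7) / (3.65 + 251×1) = 0.00185 mA.
I_C = β·I_B = 250×0.00185 = 0.463 mA, and I_E = (β+1)I_B = 0.465 mA.
V_CE = V_CC − I_C·R_C − I_E·R_E = 18 − 0.463×6.8 − 0.465×1 = 14.4 V.
V_CE = 14.4 V > 0.2 V confirms active-region operation.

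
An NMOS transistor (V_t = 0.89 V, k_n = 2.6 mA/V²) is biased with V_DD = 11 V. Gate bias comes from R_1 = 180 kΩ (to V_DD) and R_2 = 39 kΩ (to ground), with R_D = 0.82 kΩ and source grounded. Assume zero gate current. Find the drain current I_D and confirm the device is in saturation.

I_D ≈ 1.5 mA

V_G = V_DD·R_2/(R_1+R_2) = 11×39/219 = 1.96 V. With the source grounded, V_GS = V_G = 1.96 V.
Assume saturation: I_D = (k_n/2)(V_GS − V_t)² = (2.6/2)×(1.96 − 0.89)² = 1.3×1.07² = 1.49 mA.
V_DS = V_DD − I_D·R_D = 11 − 1.49×0.82 = 9.78 V.
Saturation requires V_DS ≥ V_GS − V_t = 1.07 V; 9.78 ≥ 1.07 ✓.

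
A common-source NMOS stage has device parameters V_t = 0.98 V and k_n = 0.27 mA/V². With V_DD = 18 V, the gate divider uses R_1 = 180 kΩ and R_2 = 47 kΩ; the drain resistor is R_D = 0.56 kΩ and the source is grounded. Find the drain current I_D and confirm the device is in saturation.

V_G = V_DD·R_2/(R_1+R_2) = 18×47/227 = 3.73 V. With the source grounded, V_GS = V_G = 3.73 V.
Assume saturation: I_D = (k_n/2)(V_GS − V_t)² = (0.27/2)×(3.73 − 0.98)² = 0.135×2.75² = 1.02 mA.
V_DS = V_DD − I_D·R_D = 18 − 1.02×0.56 = 17.4 V.
Saturation requires V_DS ≥ V_GS − V_t = 2.75 V; 17.4 ≥ 2.75 ✓.

I_D ≈ 1 mA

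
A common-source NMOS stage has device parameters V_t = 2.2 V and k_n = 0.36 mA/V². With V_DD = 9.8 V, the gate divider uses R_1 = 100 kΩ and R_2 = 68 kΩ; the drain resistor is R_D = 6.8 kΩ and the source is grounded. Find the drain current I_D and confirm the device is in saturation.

I_D ≈ 0.56 mA

V_G = V_DD·R_2/(R_1+R_2) = 9.8×68/168 = 3.97 V. With the source grounded, V_GS = V_G = 3.97 V.
Assume saturation: I_D = (k_n/2)(V_GS − V_t)² = (0.36/2)×(3.97 − 2.2)² = 0.18×1.77² = 0.562 mA.
V_DS = V_DD − I_D·R_D = 9.8 − 0.562×6.8 = 5.98 V.
Saturation requires V_DS ≥ V_GS − V_t = 1.77 V; 5.98 ≥ 1.77 ✓.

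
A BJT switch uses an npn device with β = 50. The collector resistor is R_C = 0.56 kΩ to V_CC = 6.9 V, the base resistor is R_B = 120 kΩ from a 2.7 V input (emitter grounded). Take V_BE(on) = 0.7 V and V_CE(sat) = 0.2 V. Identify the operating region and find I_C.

Assume active. Base-emitter loop: I_B = (V_BB − V_BE)/R_B = (2.7 − 0.7)/120 = 0.0167 mA.
I_C = β·I_B = 50×0.0167 = 0.833 mA.
V_CE = V_CC − I_C·R_C = 6.9 − 0.833×0.56 = 6.43 V > V_CE(sat), so the active-region assumption holds.

active; I_C ≈ 0.83 mA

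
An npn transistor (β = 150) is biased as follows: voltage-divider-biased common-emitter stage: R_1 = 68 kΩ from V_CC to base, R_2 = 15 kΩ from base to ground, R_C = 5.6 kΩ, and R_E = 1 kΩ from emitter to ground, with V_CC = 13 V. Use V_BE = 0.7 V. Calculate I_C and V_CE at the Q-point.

I_C ≈ 1.5 mA, V_CE ≈ 3 V

Thevenize the base divider: V_Th = V_CC·R_2/(R_1+R_2) = 13×15/83 = 2.35 V, R_Th = R_1‖R_2 = 12.3 kΩ.
Base-emitter loop: V_Th = I_B·R_Th + V_BE + (β+1)I_B·R_E, so I_B = (2.35 − 0.7) / (12.3 + 151×1) = 0.0101 mA.
I_C = β·I_B = 150×0.0101 = 1.52 mA, and I_E = (β+1)I_B = 1.53 mA.
V_CE = V_CC − I_C·R_C − I_E·R_E = 13 − 1.52×5.6 − 1.53×1 = 2.99 V.
V_CE = 2.99 V > 0.2 V confirms active-region operation.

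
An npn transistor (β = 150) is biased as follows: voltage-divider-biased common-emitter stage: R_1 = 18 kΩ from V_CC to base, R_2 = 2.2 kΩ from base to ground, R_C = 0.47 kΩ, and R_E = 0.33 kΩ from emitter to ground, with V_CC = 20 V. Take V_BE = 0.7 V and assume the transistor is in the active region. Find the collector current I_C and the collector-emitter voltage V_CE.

Thevenize the base divider: V_Th = V_CC·R_2/(R_1+R_2) = 20×2.2/20.2 = 2.18 V, R_Th = R_1‖R_2 = 1.96 kΩ.
Base-emitter loop: V_Th = I_B·R_Th + V_BE + (β+1)I_B·R_E, so I_B = (2.18 − 0.7) / (1.96 + 151×0.33) = 0.0285 mA.
I_C = β·I_B = 150×0.0285 = 4.28 mA, and I_E = (β+1)I_B = 4.31 mA.
V_CE = V_CC − I_C·R_C − I_E·R_E = 20 − 4.28×0.47 − 4.31×0.33 = 16.6 V.
V_CE = 16.6 V > 0.2 V confirms active-region operation.

I_C ≈ 4.3 mA, V_CE ≈ 17 V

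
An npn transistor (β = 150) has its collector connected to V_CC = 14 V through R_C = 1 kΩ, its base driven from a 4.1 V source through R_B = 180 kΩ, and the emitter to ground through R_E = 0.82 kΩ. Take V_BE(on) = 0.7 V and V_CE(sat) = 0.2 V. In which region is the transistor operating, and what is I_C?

active; I_C ≈ 1.7 mA

Assume active. Base-emitter loop: I_B = (V_BB − V_BE)/(R_B + (β+1)R_E) = (4.1 − 0.7)/(180 + 151×0.82) = 0.0112 mA.
I_C = β·I_B = 150×0.0112 = 1.68 mA.
V_CE = V_CC − I_C·R_C − I_E·R_E = 14 − 1.68×1 − 1.69×0.82 = 10.9 V > V_CE(sat), so the active-region assumption holds.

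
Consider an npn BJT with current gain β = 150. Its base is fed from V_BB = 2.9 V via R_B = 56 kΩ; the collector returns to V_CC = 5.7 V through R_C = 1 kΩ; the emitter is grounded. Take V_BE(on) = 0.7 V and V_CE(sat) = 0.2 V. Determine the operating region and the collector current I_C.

Assume active: I_B = (2.9 − 0.7)/56 = 0.0393 mA, giving I_C = β·I_B = 5.89 mA.
But then V_CE = 5.7 − 5.89×1 = -0.193 V < V_CE(sat) = 0.2 V — impossible in the active region.
So the transistor is saturated. With V_CE = 0.2 V, I_C = (V_CC − 0.2)/R_C = 5.5/1 = 5.5 mA.
Check: β·I_B = 5.89 mA > I_C = 5.5 mA, confirming saturation.

saturation; I_C ≈ 5.5 mA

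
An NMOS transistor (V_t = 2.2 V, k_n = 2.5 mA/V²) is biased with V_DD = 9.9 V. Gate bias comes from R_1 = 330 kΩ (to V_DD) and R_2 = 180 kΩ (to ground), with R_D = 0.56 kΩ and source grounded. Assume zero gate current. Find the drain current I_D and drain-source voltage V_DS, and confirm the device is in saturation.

V_G = V_DD·R_2/(R_1+R_2) = 9.9×180/510 = 3.49 V. With the source grounded, V_GS = V_G = 3.49 V.
Assume saturation: I_D = (k_n/2)(V_GS − V_t)² = (2.5/2)×(3.49 − 2.2)² = 1.25×1.29² = 2.09 mA.
V_DS = V_DD − I_D·R_D = 9.9 − 2.09×0.56 = 8.73 V.
Saturation requires V_DS ≥ V_GS − V_t = 1.29 V; 8.73 ≥ 1.29 ✓.

I_D ≈ 2.1 mA, V_DS ≈ 8.7 V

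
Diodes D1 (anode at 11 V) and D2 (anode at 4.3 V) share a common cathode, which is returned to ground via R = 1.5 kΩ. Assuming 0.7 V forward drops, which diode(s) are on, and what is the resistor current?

Assume both conduct. Then node N would need to be at both 11−0.7 = 10.3 V and 4.3−0.7 = 3.6 V, which is impossible.
Assume only D1 conducts: V_N = 11 − 0.7 = 10.3 V, so I_R = 10.3/1.5 = 6.87 mA.
Check D2: its anode-to-cathode voltage is 4.3 − 10.3 = -6 V < 0.7 V, so it is off. The assumption is consistent.

Only D1 conducts; I_R ≈ 6.9 mA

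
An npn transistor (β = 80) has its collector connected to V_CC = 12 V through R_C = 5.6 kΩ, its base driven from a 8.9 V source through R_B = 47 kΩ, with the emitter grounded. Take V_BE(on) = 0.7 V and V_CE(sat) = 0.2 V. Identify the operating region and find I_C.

Assume active: I_B = (8.9 − 0.7)/47 = 0.174 mA, giving I_C = β·I_B = 14 mA.
But then V_CE = 12 − 14×5.6 = -66.2 V < V_CE(sat) = 0.2 V — impossible in the active region.
So the transistor is saturated. With V_CE = 0.2 V, I_C = (V_CC − 0.2)/R_C = 11.8/5.6 = 2.11 mA.
Check: β·I_B = 14 mA > I_C = 2.11 mA, confirming saturation.

saturation; I_C ≈ 2.1 mA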